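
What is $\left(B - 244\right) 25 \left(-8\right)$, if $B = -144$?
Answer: $77600$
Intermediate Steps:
$\left(B - 244\right) 25 \left(-8\right) = \left(-144 - 244\right) 25 \left(-8\right) = \left(-388\right) \left(-200\right) = 77600$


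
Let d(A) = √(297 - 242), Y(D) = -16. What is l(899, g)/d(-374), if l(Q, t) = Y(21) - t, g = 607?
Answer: -623*√55/55 ≈ -84.005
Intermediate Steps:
l(Q, t) = -16 - t
d(A) = √55
l(899, g)/d(-374) = (-16 - 1*607)/(√55) = (-16 - 607)*(√55/55) = -623*√55/55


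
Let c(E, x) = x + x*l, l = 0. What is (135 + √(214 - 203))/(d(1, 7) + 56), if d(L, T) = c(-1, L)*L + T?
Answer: 135/64 + √11/64 ≈ 2.1612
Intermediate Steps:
c(E, x) = x (c(E, x) = x + x*0 = x + 0 = x)
d(L, T) = T + L² (d(L, T) = L*L + T = L² + T = T + L²)
(135 + √(214 - 203))/(d(1, 7) + 56) = (135 + √(214 - 203))/((7 + 1²) + 56) = (135 + √11)/((7 + 1) + 56) = (135 + √11)/(8 + 56) = (135 + √11)/64 = (135 + √11)*(1/64) = 135/64 + √11/64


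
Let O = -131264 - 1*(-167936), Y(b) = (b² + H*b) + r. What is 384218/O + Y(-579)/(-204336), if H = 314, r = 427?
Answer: 759032729/78056352 ≈ 9.7242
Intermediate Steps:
Y(b) = 427 + b² + 314*b (Y(b) = (b² + 314*b) + 427 = 427 + b² + 314*b)
O = 36672 (O = -131264 + 167936 = 36672)
384218/O + Y(-579)/(-204336) = 384218/36672 + (427 + (-579)² + 314*(-579))/(-204336) = 384218*(1/36672) + (427 + 335241 - 181806)*(-1/204336) = 192109/18336 + 153862*(-1/204336) = 192109/18336 - 76931/102168 = 759032729/78056352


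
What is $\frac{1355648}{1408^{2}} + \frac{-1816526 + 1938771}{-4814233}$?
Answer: $\frac{49094211143}{74562840704} \approx 0.65843$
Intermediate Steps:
$\frac{1355648}{1408^{2}} + \frac{-1816526 + 1938771}{-4814233} = \frac{1355648}{1982464} + 122245 \left(- \frac{1}{4814233}\right) = 1355648 \cdot \frac{1}{1982464} - \frac{122245}{4814233} = \frac{10591}{15488} - \frac{122245}{4814233} = \frac{49094211143}{74562840704}$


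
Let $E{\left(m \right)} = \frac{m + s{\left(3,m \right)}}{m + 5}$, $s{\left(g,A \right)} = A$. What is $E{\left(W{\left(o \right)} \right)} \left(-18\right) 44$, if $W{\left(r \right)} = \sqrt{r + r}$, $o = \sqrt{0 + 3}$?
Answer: $\frac{19008}{613} + \frac{79200 \sqrt{3}}{613} - \frac{198000 \sqrt{2} \sqrt[4]{3}}{613} - \frac{15840 \sqrt{2} \cdot 3^{\frac{3}{4}}}{613} \approx -429.68$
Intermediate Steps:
$o = \sqrt{3} \approx 1.732$
$W{\left(r \right)} = \sqrt{2} \sqrt{r}$ ($W{\left(r \right)} = \sqrt{2 r} = \sqrt{2} \sqrt{r}$)
$E{\left(m \right)} = \frac{2 m}{5 + m}$ ($E{\left(m \right)} = \frac{m + m}{m + 5} = \frac{2 m}{5 + m}$)
$E{\left(W{\left(o \right)} \right)} \left(-18\right) 44 = \frac{2 \sqrt{2} \sqrt{\sqrt{3}}}{5 + \sqrt{2} \sqrt{\sqrt{3}}} \left(-18\right) 44 = \frac{2 \sqrt{2} \sqrt[4]{3}}{5 + \sqrt{2} \sqrt[4]{3}} \left(-18\right) 44 = - \frac{36 \sqrt{2} \sqrt[4]{3}}{5 + \sqrt{2} \sqrt[4]{3}} \cdot 44 = - \frac{1584 \sqrt{2} \sqrt[4]{3}}{5 + \sqrt{2} \sqrt[4]{3}}$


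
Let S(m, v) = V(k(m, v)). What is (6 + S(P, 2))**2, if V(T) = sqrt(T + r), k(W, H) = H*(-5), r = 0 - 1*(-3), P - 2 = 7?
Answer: (6 + I*sqrt(7))**2 ≈ 29.0 + 31.749*I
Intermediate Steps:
P = 9 (P = 2 + 7 = 9)
r = 3 (r = 0 + 3 = 3)
k(W, H) = -5*H
V(T) = sqrt(3 + T) (V(T) = sqrt(T + 3) = sqrt(3 + T))
S(m, v) = sqrt(3 - 5*v)
(6 + S(P, 2))**2 = (6 + sqrt(3 - 5*2))**2 = (6 + sqrt(3 - 10))**2 = (6 + sqrt(-7))**2 = (6 + I*sqrt(7))**2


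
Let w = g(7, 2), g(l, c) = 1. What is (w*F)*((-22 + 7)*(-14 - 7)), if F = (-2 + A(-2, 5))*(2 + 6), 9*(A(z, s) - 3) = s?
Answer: 3920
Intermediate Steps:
A(z, s) = 3 + s/9
w = 1
F = 112/9 (F = (-2 + (3 + (⅑)*5))*(2 + 6) = (-2 + (3 + 5/9))*8 = (-2 + 32/9)*8 = (14/9)*8 = 112/9 ≈ 12.444)
(w*F)*((-22 + 7)*(-14 - 7)) = (1*(112/9))*((-22 + 7)*(-14 - 7)) = 112*(-15*(-21))/9 = (112/9)*315 = 3920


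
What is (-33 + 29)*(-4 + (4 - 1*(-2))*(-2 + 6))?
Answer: -80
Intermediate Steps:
(-33 + 29)*(-4 + (4 - 1*(-2))*(-2 + 6)) = -4*(-4 + (4 + 2)*4) = -4*(-4 + 6*4) = -4*(-4 + 24) = -4*20 = -80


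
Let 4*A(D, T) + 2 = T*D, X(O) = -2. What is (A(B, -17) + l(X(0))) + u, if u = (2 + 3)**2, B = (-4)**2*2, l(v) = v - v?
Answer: -223/2 ≈ -111.50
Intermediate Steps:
l(v) = 0
B = 32 (B = 16*2 = 32)
A(D, T) = -1/2 + D*T/4 (A(D, T) = -1/2 + (T*D)/4 = -1/2 + (D*T)/4 = -1/2 + D*T/4)
u = 25 (u = 5**2 = 25)
(A(B, -17) + l(X(0))) + u = ((-1/2 + (1/4)*32*(-17)) + 0) + 25 = ((-1/2 - 136) + 0) + 25 = (-273/2 + 0) + 25 = -273/2 + 25 = -223/2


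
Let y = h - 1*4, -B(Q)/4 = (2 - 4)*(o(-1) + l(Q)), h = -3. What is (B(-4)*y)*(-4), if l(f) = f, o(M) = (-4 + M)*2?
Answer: -3136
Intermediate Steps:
o(M) = -8 + 2*M
B(Q) = -80 + 8*Q (B(Q) = -4*(2 - 4)*((-8 + 2*(-1)) + Q) = -(-8)*((-8 - 2) + Q) = -(-8)*(-10 + Q) = -4*(20 - 2*Q) = -80 + 8*Q)
y = -7 (y = -3 - 1*4 = -3 - 4 = -7)
(B(-4)*y)*(-4) = ((-80 + 8*(-4))*(-7))*(-4) = ((-80 - 32)*(-7))*(-4) = -112*(-7)*(-4) = 784*(-4) = -3136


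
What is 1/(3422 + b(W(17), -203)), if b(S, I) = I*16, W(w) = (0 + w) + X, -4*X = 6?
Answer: 1/174 ≈ 0.0057471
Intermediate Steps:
X = -3/2 (X = -1/4*6 = -3/2 ≈ -1.5000)
W(w) = -3/2 + w (W(w) = (0 + w) - 3/2 = w - 3/2 = -3/2 + w)
b(S, I) = 16*I
1/(3422 + b(W(17), -203)) = 1/(3422 + 16*(-203)) = 1/(3422 - 3248) = 1/174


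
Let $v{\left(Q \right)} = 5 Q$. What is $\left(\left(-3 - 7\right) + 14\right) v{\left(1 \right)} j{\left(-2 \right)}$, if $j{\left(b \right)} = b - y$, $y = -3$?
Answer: $20$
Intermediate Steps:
$j{\left(b \right)} = 3 + b$ ($j{\left(b \right)} = b - -3 = b + 3 = 3 + b$)
$\left(\left(-3 - 7\right) + 14\right) v{\left(1 \right)} j{\left(-2 \right)} = \left(\left(-3 - 7\right) + 14\right) 5 \cdot 1 \left(3 - 2\right) = \left(-10 + 14\right) 5 \cdot 1 = 4 \cdot 5 \cdot 1 = 20 \cdot 1 = 20$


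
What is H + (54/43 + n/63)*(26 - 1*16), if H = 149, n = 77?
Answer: 67253/387 ≈ 173.78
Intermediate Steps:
H + (54/43 + n/63)*(26 - 1*16) = 149 + (54/43 + 77/63)*(26 - 1*16) = 149 + (54*(1/43) + 77*(1/63))*(26 - 16) = 149 + (54/43 + 11/9)*10 = 149 + (959/387)*10 = 149 + 9590/387 = 67253/387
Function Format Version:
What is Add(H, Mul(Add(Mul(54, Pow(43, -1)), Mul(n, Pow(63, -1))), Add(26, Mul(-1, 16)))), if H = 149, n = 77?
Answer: Rational(67253, 387) ≈ 173.78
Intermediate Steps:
Add(H, Mul(Add(Mul(54, Pow(43, -1)), Mul(n, Pow(63, -1))), Add(26, Mul(-1, 16)))) = Add(149, Mul(Add(Mul(54, Pow(43, -1)), Mul(77, Pow(63, -1))), Add(26, Mul(-1, 16)))) = Add(149, Mul(Add(Mul(54, Rational(1, 43)), Mul(77, Rational(1, 63))), Add(26, -16))) = Add(149, Mul(Add(Rational(54, 43), Rational(11, 9)), 10)) = Add(149, Mul(Rational(959, 387), 10)) = Add(149, Rational(9590, 387)) = Rational(67253, 387)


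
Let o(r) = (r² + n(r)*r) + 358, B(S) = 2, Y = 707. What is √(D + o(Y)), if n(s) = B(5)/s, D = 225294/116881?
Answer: √6833465597233663/116881 ≈ 707.26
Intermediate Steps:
D = 225294/116881 (D = 225294*(1/116881) = 225294/116881 ≈ 1.9275)
n(s) = 2/s
o(r) = 360 + r² (o(r) = (r² + (2/r)*r) + 358 = (r² + 2) + 358 = (2 + r²) + 358 = 360 + r²)
√(D + o(Y)) = √(225294/116881 + (360 + 707²)) = √(225294/116881 + (360 + 499849)) = √(225294/116881 + 500209) = √(58465153423/116881) = √6833465597233663/116881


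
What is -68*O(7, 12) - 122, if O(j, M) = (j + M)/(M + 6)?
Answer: -1744/9 ≈ -193.78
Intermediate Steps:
O(j, M) = (M + j)/(6 + M)
-68*O(7, 12) - 122 = -68*(12 + 7)/(6 + 12) - 122 = -68*19/18 - 122 = -646/9 - 122 = -1744/9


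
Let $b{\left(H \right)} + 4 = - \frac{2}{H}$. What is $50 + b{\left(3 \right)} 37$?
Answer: $- \frac{368}{3} \approx -122.67$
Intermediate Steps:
$b{\left(H \right)} = -4 - \frac{2}{H}$
$50 + b{\left(3 \right)} 37 = 50 + \left(-4 - \frac{2}{3}\right) 37 = 50 - \frac{518}{3} = - \frac{368}{3}$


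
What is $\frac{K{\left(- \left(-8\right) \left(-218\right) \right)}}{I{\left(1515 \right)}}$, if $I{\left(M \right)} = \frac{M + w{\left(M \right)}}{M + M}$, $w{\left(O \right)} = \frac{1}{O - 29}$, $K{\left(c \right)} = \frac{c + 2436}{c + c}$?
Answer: $- \frac{194736585}{490781438} \approx -0.39679$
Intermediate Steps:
$K{\left(c \right)} = \frac{2436 + c}{2 c}$
$w{\left(O \right)} = \frac{1}{-29 + O}$
$I{\left(M \right)} = \frac{M + \frac{1}{-29 + M}}{2 M}$ ($I{\left(M \right)} = \frac{M + \frac{1}{-29 + M}}{M + M} = \frac{M + \frac{1}{-29 + M}}{2 M}$)
$\frac{K{\left(- \left(-8\right) \left(-218\right) \right)}}{I{\left(1515 \right)}} = \frac{\frac{1}{2} \frac{1}{\left(-1\right) \left(\left(-8\right) \left(-218\right)\right)} \left(2436 - \left(-8\right) \left(-218\right)\right)}{\frac{1}{2} \cdot \frac{1}{1515} \frac{1}{-29 + 1515} \left(1 + 1515 \left(-29 + 1515\right)\right)} = \frac{\frac{1}{2} \frac{1}{\left(-1\right) 1744} \left(2436 - 1744\right)}{\frac{1}{2} \cdot \frac{1}{1515} \cdot \frac{1}{1486} \left(1 + 1515 \cdot 1486\right)} = \frac{\frac{1}{2} \frac{1}{-1744} \left(2436 - 1744\right)}{\frac{1}{2} \cdot \frac{1}{1515} \cdot \frac{1}{1486} \left(1 + 2251290\right)} = \frac{\frac{1}{2} \left(- \frac{1}{1744}\right) 692}{\frac{1}{2} \cdot \frac{1}{1515} \cdot \frac{1}{1486} \cdot 2251291} = - \frac{173}{872 \cdot \frac{2251291}{4502580}} = \left(- \frac{173}{872}\right) \frac{4502580}{2251291} = - \frac{194736585}{490781438}$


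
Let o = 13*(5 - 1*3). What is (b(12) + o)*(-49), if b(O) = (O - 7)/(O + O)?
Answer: -30821/24 ≈ -1284.2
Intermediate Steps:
b(O) = (-7 + O)/(2*O) (b(O) = (-7 + O)/((2*O)) = (-7 + O)*(1/(2*O)) = (-7 + O)/(2*O))
o = 26 (o = 13*(5 - 3) = 13*2 = 26)
(b(12) + o)*(-49) = ((½)*(-7 + 12)/12 + 26)*(-49) = ((½)*(1/12)*5 + 26)*(-49) = (5/24 + 26)*(-49) = (629/24)*(-49) = -30821/24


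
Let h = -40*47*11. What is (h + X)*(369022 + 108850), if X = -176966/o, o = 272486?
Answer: -1346449147597456/136243 ≈ -9.8827e+9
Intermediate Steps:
h = -20680 (h = -1880*11 = -20680)
X = -88483/136243 (X = -176966/272486 = -176966*1/272486 = -88483/136243 ≈ -0.64945)
(h + X)*(369022 + 108850) = (-20680 - 88483/136243)*(369022 + 108850) = -2817593723/136243*477872 = -1346449147597456/136243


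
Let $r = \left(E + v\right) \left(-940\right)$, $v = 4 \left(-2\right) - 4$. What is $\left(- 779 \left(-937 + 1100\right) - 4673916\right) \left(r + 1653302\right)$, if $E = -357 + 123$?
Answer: $-9047484496006$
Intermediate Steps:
$v = -12$ ($v = -8 - 4 = -12$)
$E = -234$
$r = 231240$ ($r = \left(-234 - 12\right) \left(-940\right) = \left(-246\right) \left(-940\right) = 231240$)
$\left(- 779 \left(-937 + 1100\right) - 4673916\right) \left(r + 1653302\right) = \left(- 779 \left(-937 + 1100\right) - 4673916\right) \left(231240 + 1653302\right) = \left(\left(-779\right) 163 - 4673916\right) 1884542 = \left(-126977 - 4673916\right) 1884542 = \left(-4800893\right) 1884542 = -9047484496006$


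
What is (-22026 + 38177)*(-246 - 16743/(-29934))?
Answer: -39553912057/9978 ≈ -3.9641e+6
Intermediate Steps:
(-22026 + 38177)*(-246 - 16743/(-29934)) = 16151*(-246 - 16743*(-1/29934)) = 16151*(-246 + 5581/9978) = 16151*(-2449007/9978) = -39553912057/9978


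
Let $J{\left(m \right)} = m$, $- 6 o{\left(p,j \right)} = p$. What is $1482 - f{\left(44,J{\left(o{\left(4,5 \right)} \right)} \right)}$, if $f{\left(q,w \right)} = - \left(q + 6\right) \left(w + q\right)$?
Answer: $\frac{10946}{3} \approx 3648.7$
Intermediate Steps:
$o{\left(p,j \right)} = - \frac{p}{6}$
$f{\left(q,w \right)} = - \left(6 + q\right) \left(q + w\right)$
$1482 - f{\left(44,J{\left(o{\left(4,5 \right)} \right)} \right)} = 1482 - \left(- 44^{2} - 264 - 6 \left(\left(- \frac{1}{6}\right) 4\right) - 44 \left(\left(- \frac{1}{6}\right) 4\right)\right) = 1482 - \left(\left(-1\right) 1936 - 264 - -4 - 44 \left(- \frac{2}{3}\right)\right) = 1482 - \left(-1936 - 264 + 4 + \frac{88}{3}\right) = 1482 - - \frac{6500}{3} = 1482 + \frac{6500}{3} = \frac{10946}{3}$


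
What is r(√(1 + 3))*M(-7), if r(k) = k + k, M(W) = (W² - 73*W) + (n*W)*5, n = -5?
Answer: 2940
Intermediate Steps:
M(W) = W² - 98*W (M(W) = (W² - 73*W) - 5*W*5 = (W² - 73*W) - 25*W = W² - 98*W)
r(k) = 2*k
r(√(1 + 3))*M(-7) = (2*√(1 + 3))*(-7*(-98 - 7)) = (2*√4)*(-7*(-105)) = (2*2)*735 = 4*735 = 2940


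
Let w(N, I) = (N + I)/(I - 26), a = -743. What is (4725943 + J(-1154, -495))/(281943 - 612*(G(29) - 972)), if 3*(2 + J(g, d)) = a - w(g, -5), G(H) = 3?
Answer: 146496107/27124101 ≈ 5.4010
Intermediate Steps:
w(N, I) = (I + N)/(-26 + I)
J(g, d) = -23224/93 + g/93 (J(g, d) = -2 + (-743 - (-5 + g)/(-26 - 5))/3 = -2 + (-743 - (-5 + g)/(-31))/3 = -2 + (-743 - (-1)*(-5 + g)/31)/3 = -2 + (-743 - (5/31 - g/31))/3 = -2 + (-743 + (-5/31 + g/31))/3 = -2 + (-23038/31 + g/31)/3 = -2 + (-23038/93 + g/93) = -23224/93 + g/93)
(4725943 + J(-1154, -495))/(281943 - 612*(G(29) - 972)) = (4725943 + (-23224/93 + (1/93)*(-1154)))/(281943 - 612*(3 - 972)) = (4725943 + (-23224/93 - 1154/93))/(281943 - 612*(-969)) = (4725943 - 8126/31)/(281943 + 593028) = (146496107/31)/874971 = (146496107/31)*(1/874971) = 146496107/27124101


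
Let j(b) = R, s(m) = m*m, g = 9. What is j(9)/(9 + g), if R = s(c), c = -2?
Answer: 2/9 ≈ 0.22222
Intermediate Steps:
s(m) = m²
R = 4 (R = (-2)² = 4)
j(b) = 4
j(9)/(9 + g) = 4/(9 + 9) = 4/18 = (1/18)*4 = 2/9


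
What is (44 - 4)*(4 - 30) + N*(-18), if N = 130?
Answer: -3380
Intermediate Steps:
(44 - 4)*(4 - 30) + N*(-18) = (44 - 4)*(4 - 30) + 130*(-18) = 40*(-26) - 2340 = -1040 - 2340 = -3380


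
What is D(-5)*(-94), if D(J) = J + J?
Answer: 940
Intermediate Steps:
D(J) = 2*J
D(-5)*(-94) = (2*(-5))*(-94) = -10*(-94) = 940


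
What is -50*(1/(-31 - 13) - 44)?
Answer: 48425/22 ≈ 2201.1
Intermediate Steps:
-50*(1/(-31 - 13) - 44) = -50*(1/(-44) - 44) = -50*(-1/44 - 44) = -50*(-1937/44) = 48425/22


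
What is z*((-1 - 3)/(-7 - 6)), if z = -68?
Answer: -272/13 ≈ -20.923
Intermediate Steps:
z*((-1 - 3)/(-7 - 6)) = -68*(-1 - 3)/(-7 - 6) = -(-272)/(-13) = -(-272)*(-1)/13 = -68*4/13 = -272/13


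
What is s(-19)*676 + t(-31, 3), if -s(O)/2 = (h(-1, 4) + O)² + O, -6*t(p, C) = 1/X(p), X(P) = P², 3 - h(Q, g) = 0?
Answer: -1847564785/5766 ≈ -3.2042e+5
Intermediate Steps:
h(Q, g) = 3 (h(Q, g) = 3 - 1*0 = 3 + 0 = 3)
t(p, C) = -1/(6*p²)
s(O) = -2*O - 2*(3 + O)² (s(O) = -2*((3 + O)² + O) = -2*(O + (3 + O)²) = -2*O - 2*(3 + O)²)
s(-19)*676 + t(-31, 3) = (-2*(-19) - 2*(3 - 19)²)*676 - ⅙/(-31)² = (38 - 2*(-16)²)*676 - ⅙*1/961 = (38 - 2*256)*676 - 1/5766 = (38 - 512)*676 - 1/5766 = -474*676 - 1/5766 = -320424 - 1/5766 = -1847564785/5766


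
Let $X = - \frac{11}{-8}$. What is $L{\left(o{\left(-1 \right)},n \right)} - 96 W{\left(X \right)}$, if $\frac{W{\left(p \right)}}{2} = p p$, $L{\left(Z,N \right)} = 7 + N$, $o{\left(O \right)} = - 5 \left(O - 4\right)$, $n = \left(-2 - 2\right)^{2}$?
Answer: $-340$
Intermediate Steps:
$n = 16$ ($n = \left(-4\right)^{2} = 16$)
$o{\left(O \right)} = 20 - 5 O$ ($o{\left(O \right)} = - 5 \left(-4 + O\right) = 20 - 5 O$)
$X = \frac{11}{8}$ ($X = \left(-11\right) \left(- \frac{1}{8}\right) = \frac{11}{8} \approx 1.375$)
$W{\left(p \right)} = 2 p^{2}$ ($W{\left(p \right)} = 2 p p = 2 p^{2}$)
$L{\left(o{\left(-1 \right)},n \right)} - 96 W{\left(X \right)} = \left(7 + 16\right) - 96 \cdot 2 \left(\frac{11}{8}\right)^{2} = 23 - 96 \cdot 2 \cdot \frac{121}{64} = 23 - 363 = -340$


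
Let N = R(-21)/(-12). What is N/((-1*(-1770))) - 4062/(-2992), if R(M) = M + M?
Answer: 1800053/1323960 ≈ 1.3596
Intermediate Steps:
R(M) = 2*M
N = 7/2 (N = (2*(-21))/(-12) = -42*(-1/12) = 7/2 ≈ 3.5000)
N/((-1*(-1770))) - 4062/(-2992) = 7/(2*((-1*(-1770)))) - 4062/(-2992) = (7/2)/1770 - 4062*(-1/2992) = (7/2)*(1/1770) + 2031/1496 = 7/3540 + 2031/1496 = 1800053/1323960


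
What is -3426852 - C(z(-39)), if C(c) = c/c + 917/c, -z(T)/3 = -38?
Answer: -390662159/114 ≈ -3.4269e+6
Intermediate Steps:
z(T) = 114 (z(T) = -3*(-38) = 114)
C(c) = 1 + 917/c
-3426852 - C(z(-39)) = -3426852 - (917 + 114)/114 = -3426852 - 1031/114 = -390662159/114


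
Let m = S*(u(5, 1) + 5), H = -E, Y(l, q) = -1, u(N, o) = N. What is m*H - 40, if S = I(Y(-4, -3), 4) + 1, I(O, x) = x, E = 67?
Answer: -3390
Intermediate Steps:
H = -67 (H = -1*67 = -67)
S = 5 (S = 4 + 1 = 5)
m = 50 (m = 5*(5 + 5) = 5*10 = 50)
m*H - 40 = 50*(-67) - 40 = -3350 - 40 = -3390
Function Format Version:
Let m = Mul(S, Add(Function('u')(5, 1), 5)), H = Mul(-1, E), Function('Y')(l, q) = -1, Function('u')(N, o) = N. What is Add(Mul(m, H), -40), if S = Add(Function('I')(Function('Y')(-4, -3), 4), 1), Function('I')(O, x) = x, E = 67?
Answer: -3390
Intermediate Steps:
H = -67 (H = Mul(-1, 67) = -67)
S = 5 (S = Add(4, 1) = 5)
m = 50 (m = Mul(5, Add(5, 5)) = Mul(5, 10) = 50)
Add(Mul(m, H), -40) = Add(Mul(50, -67), -40) = Add(-3350, -40) = -3390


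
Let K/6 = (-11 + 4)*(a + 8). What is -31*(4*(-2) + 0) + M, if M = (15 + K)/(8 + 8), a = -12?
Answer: 4151/16 ≈ 259.44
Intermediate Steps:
K = 168 (K = 6*((-11 + 4)*(-12 + 8)) = 6*(-7*(-4)) = 6*28 = 168)
M = 183/16 (M = (15 + 168)/(8 + 8) = 183/16 ≈ 11.438)
-31*(4*(-2) + 0) + M = -31*(4*(-2) + 0) + 183/16 = -31*(-8 + 0) + 183/16 = -31*(-8) + 183/16 = 248 + 183/16 = 4151/16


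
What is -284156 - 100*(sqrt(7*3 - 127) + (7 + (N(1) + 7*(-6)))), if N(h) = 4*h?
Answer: -281056 - 100*I*sqrt(106) ≈ -2.8106e+5 - 1029.6*I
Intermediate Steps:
-284156 - 100*(sqrt(7*3 - 127) + (7 + (N(1) + 7*(-6)))) = -284156 - 100*(sqrt(7*3 - 127) + (7 + (4*1 + 7*(-6)))) = -284156 - 100*(sqrt(21 - 127) + (7 + (4 - 42))) = -284156 - 100*(sqrt(-106) + (7 - 38)) = -284156 - 100*(I*sqrt(106) - 31) = -284156 - 100*(-31 + I*sqrt(106)) = -284156 + (3100 - 100*I*sqrt(106)) = -281056 - 100*I*sqrt(106)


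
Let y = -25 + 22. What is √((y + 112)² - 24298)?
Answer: I*√12417 ≈ 111.43*I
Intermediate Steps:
y = -3
√((y + 112)² - 24298) = √((-3 + 112)² - 24298) = √(109² - 24298) = √(11881 - 24298) = √(-12417) = I*√12417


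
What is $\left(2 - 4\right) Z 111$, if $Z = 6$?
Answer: $-1332$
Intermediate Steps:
$\left(2 - 4\right) Z 111 = \left(2 - 4\right) 6 \cdot 111 = \left(-2\right) 6 \cdot 111 = \left(-12\right) 111 = -1332$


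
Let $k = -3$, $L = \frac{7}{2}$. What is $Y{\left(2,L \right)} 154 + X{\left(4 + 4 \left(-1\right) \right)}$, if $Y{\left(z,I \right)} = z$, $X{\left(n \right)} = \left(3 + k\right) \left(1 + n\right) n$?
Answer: $308$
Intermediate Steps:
$L = \frac{7}{2}$ ($L = 7 \cdot \frac{1}{2} = \frac{7}{2} \approx 3.5$)
$X{\left(n \right)} = 0$ ($X{\left(n \right)} = \left(3 - 3\right) \left(1 + n\right) n = 0 n \left(1 + n\right) = 0$)
$Y{\left(2,L \right)} 154 + X{\left(4 + 4 \left(-1\right) \right)} = 2 \cdot 154 + 0 = 308 + 0 = 308$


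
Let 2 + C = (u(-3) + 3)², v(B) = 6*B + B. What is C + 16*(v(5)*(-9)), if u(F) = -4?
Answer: -5041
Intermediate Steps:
v(B) = 7*B
C = -1 (C = -2 + (-4 + 3)² = -2 + (-1)² = -2 + 1 = -1)
C + 16*(v(5)*(-9)) = -1 + 16*((7*5)*(-9)) = -1 + 16*(35*(-9)) = -1 + 16*(-315) = -1 - 5040 = -5041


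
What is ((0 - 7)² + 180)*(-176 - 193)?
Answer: -84501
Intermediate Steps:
((0 - 7)² + 180)*(-176 - 193) = ((-7)² + 180)*(-369) = (49 + 180)*(-369) = 229*(-369) = -84501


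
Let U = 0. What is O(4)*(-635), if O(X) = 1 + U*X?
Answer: -635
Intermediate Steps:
O(X) = 1 (O(X) = 1 + 0*X = 1 + 0 = 1)
O(4)*(-635) = 1*(-635) = -635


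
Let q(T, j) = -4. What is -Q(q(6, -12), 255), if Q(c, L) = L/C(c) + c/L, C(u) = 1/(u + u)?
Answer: 520204/255 ≈ 2040.0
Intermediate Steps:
C(u) = 1/(2*u)
Q(c, L) = c/L + 2*L*c (Q(c, L) = L/((1/(2*c))) + c/L = L*(2*c) + c/L = 2*L*c + c/L = c/L + 2*L*c)
-Q(q(6, -12), 255) = -(-4/255 + 2*255*(-4)) = -(-4*1/255 - 2040) = -(-4/255 - 2040) = -1*(-520204/255) = 520204/255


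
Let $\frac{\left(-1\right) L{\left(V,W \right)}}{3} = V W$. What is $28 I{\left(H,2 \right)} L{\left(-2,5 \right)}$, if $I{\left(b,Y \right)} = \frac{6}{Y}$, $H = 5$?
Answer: $2520$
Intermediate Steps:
$L{\left(V,W \right)} = - 3 V W$
$28 I{\left(H,2 \right)} L{\left(-2,5 \right)} = 28 \cdot \frac{6}{2} \left(\left(-3\right) \left(-2\right) 5\right) = 28 \cdot 6 \cdot \frac{1}{2} \cdot 30 = 28 \cdot 3 \cdot 30 = 84 \cdot 30 = 2520$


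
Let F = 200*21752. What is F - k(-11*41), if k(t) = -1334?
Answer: 4351734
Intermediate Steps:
F = 4350400
F - k(-11*41) = 4350400 - 1*(-1334) = 4350400 + 1334 = 4351734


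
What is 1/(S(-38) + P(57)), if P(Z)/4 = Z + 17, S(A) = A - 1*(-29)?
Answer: 1/287 ≈ 0.0034843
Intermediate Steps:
S(A) = 29 + A (S(A) = A + 29 = 29 + A)
P(Z) = 68 + 4*Z (P(Z) = 4*(Z + 17) = 4*(17 + Z) = 68 + 4*Z)
1/(S(-38) + P(57)) = 1/((29 - 38) + (68 + 4*57)) = 1/(-9 + (68 + 228)) = 1/(-9 + 296) = 1/287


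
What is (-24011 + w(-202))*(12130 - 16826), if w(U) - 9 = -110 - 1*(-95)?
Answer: 112783832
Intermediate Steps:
w(U) = -6 (w(U) = 9 + (-110 - 1*(-95)) = 9 + (-110 + 95) = 9 - 15 = -6)
(-24011 + w(-202))*(12130 - 16826) = (-24011 - 6)*(12130 - 16826) = -24017*(-4696) = 112783832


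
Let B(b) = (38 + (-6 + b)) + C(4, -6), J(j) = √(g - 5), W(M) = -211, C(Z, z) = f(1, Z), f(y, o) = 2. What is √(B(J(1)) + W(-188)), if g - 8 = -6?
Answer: √(-177 + I*√3) ≈ 0.06509 + 13.304*I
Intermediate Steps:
g = 2 (g = 8 - 6 = 2)
C(Z, z) = 2
J(j) = I*√3 (J(j) = √(2 - 5) = √(-3) = I*√3)
B(b) = 34 + b (B(b) = (38 + (-6 + b)) + 2 = (32 + b) + 2 = 34 + b)
√(B(J(1)) + W(-188)) = √((34 + I*√3) - 211) = √(-177 + I*√3)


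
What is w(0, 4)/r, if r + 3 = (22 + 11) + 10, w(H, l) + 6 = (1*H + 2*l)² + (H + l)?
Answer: 31/20 ≈ 1.5500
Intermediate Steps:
w(H, l) = -6 + H + l + (H + 2*l)² (w(H, l) = -6 + ((1*H + 2*l)² + (H + l)) = -6 + ((H + 2*l)² + (H + l)) = -6 + (H + l + (H + 2*l)²) = -6 + H + l + (H + 2*l)²)
r = 40 (r = -3 + ((22 + 11) + 10) = -3 + (33 + 10) = -3 + 43 = 40)
w(0, 4)/r = (-6 + 0 + 4 + (0 + 2*4)²)/40 = (-6 + 0 + 4 + (0 + 8)²)*(1/40) = (-6 + 0 + 4 + 8²)*(1/40) = (-6 + 0 + 4 + 64)*(1/40) = 62*(1/40) = 31/20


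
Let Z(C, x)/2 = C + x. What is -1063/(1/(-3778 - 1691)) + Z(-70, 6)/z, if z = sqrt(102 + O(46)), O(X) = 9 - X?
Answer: 5813547 - 128*sqrt(65)/65 ≈ 5.8135e+6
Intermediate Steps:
Z(C, x) = 2*C + 2*x (Z(C, x) = 2*(C + x) = 2*C + 2*x)
z = sqrt(65) (z = sqrt(102 + (9 - 1*46)) = sqrt(102 + (9 - 46)) = sqrt(102 - 37) = sqrt(65) ≈ 8.0623)
-1063/(1/(-3778 - 1691)) + Z(-70, 6)/z = -1063/(1/(-3778 - 1691)) + (2*(-70) + 2*6)/(sqrt(65)) = -1063/(1/(-5469)) + (-140 + 12)*(sqrt(65)/65) = -1063/(-1/5469) - 128*sqrt(65)/65 = -1063*(-5469) - 128*sqrt(65)/65 = 5813547 - 128*sqrt(65)/65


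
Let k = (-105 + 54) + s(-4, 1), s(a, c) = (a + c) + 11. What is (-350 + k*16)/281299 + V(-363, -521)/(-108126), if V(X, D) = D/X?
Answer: -40887784823/11040912049662 ≈ -0.0037033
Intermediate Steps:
s(a, c) = 11 + a + c
k = -43 (k = (-105 + 54) + (11 - 4 + 1) = -51 + 8 = -43)
(-350 + k*16)/281299 + V(-363, -521)/(-108126) = (-350 - 43*16)/281299 - 521/(-363)/(-108126) = (-350 - 688)*(1/281299) - 521*(-1/363)*(-1/108126) = -1038*1/281299 + (521/363)*(-1/108126) = -1038/281299 - 521/39249738 = -40887784823/11040912049662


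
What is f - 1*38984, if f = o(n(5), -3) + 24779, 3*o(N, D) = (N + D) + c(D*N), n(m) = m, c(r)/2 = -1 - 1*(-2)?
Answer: -42611/3 ≈ -14204.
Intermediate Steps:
c(r) = 2 (c(r) = 2*(-1 - 1*(-2)) = 2*(-1 + 2) = 2*1 = 2)
o(N, D) = ⅔ + D/3 + N/3 (o(N, D) = ((N + D) + 2)/3 = ((D + N) + 2)/3 = (2 + D + N)/3 = ⅔ + D/3 + N/3)
f = 74341/3 (f = (⅔ + (⅓)*(-3) + (⅓)*5) + 24779 = (⅔ - 1 + 5/3) + 24779 = 4/3 + 24779 = 74341/3 ≈ 24780.)
f - 1*38984 = 74341/3 - 1*38984 = 74341/3 - 38984 = -42611/3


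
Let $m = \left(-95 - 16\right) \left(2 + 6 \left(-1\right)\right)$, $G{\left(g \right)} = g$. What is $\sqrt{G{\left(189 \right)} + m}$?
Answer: $\sqrt{633} \approx 25.159$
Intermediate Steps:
$m = 444$ ($m = - 111 \left(2 - 6\right) = \left(-111\right) \left(-4\right) = 444$)
$\sqrt{G{\left(189 \right)} + m} = \sqrt{189 + 444} = \sqrt{633}$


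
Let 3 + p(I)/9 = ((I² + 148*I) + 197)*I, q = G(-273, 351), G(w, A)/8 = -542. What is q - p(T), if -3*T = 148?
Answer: -6234107/3 ≈ -2.0780e+6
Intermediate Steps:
T = -148/3 (T = -⅓*148 = -148/3 ≈ -49.333)
G(w, A) = -4336 (G(w, A) = 8*(-542) = -4336)
q = -4336
p(I) = -27 + 9*I*(197 + I² + 148*I) (p(I) = -27 + 9*(((I² + 148*I) + 197)*I) = -27 + 9*((197 + I² + 148*I)*I) = -27 + 9*(I*(197 + I² + 148*I)) = -27 + 9*I*(197 + I² + 148*I))
q - p(T) = -4336 - (-27 + 9*(-148/3)³ + 1332*(-148/3)² + 1773*(-148/3)) = -4336 - (-27 + 9*(-3241792/27) + 1332*(21904/9) - 87468) = -4336 - (-27 - 3241792/3 + 3241792 - 87468) = -4336 - 1*6221099/3 = -4336 - 6221099/3 = -6234107/3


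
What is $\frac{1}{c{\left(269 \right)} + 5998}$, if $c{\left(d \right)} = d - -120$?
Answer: $\frac{1}{6387} \approx 0.00015657$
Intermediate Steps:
$c{\left(d \right)} = 120 + d$ ($c{\left(d \right)} = d + 120 = 120 + d$)
$\frac{1}{c{\left(269 \right)} + 5998} = \frac{1}{\left(120 + 269\right) + 5998} = \frac{1}{389 + 5998} = \frac{1}{6387}$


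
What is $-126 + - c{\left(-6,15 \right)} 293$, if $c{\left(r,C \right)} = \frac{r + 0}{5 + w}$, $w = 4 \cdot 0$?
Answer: $\frac{1128}{5} \approx 225.6$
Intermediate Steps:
$w = 0$
$c{\left(r,C \right)} = \frac{r}{5}$ ($c{\left(r,C \right)} = \frac{r + 0}{5 + 0} = \frac{r}{5}$)
$-126 + - c{\left(-6,15 \right)} 293 = -126 + - \frac{-6}{5} \cdot 293 = -126 + \left(-1\right) \left(- \frac{6}{5}\right) 293 = -126 + \frac{6}{5} \cdot 293 = -126 + \frac{1758}{5} = \frac{1128}{5}$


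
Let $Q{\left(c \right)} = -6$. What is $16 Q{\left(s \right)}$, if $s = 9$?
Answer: $-96$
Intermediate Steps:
$16 Q{\left(s \right)} = 16 \left(-6\right) = -96$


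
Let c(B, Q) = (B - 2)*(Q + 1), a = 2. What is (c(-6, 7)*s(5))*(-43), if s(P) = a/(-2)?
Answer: -2752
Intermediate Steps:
c(B, Q) = (1 + Q)*(-2 + B) (c(B, Q) = (-2 + B)*(1 + Q) = (1 + Q)*(-2 + B))
s(P) = -1 (s(P) = 2/(-2) = 2*(-½) = -1)
(c(-6, 7)*s(5))*(-43) = ((-2 - 6 - 2*7 - 6*7)*(-1))*(-43) = ((-2 - 6 - 14 - 42)*(-1))*(-43) = -64*(-1)*(-43) = 64*(-43) = -2752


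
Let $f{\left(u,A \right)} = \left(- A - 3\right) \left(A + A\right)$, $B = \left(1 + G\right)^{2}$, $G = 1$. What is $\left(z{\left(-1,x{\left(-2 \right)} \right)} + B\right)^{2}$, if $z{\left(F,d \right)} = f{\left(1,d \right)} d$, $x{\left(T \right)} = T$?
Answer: $16$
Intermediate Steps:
$B = 4$ ($B = \left(1 + 1\right)^{2} = 2^{2} = 4$)
$f{\left(u,A \right)} = 2 A \left(-3 - A\right)$ ($f{\left(u,A \right)} = \left(-3 - A\right) 2 A = 2 A \left(-3 - A\right)$)
$z{\left(F,d \right)} = - 2 d^{2} \left(3 + d\right)$ ($z{\left(F,d \right)} = - 2 d \left(3 + d\right) d = - 2 d^{2} \left(3 + d\right)$)
$\left(z{\left(-1,x{\left(-2 \right)} \right)} + B\right)^{2} = \left(2 \left(-2\right)^{2} \left(-3 - -2\right) + 4\right)^{2} = \left(2 \cdot 4 \left(-3 + 2\right) + 4\right)^{2} = \left(2 \cdot 4 \left(-1\right) + 4\right)^{2} = \left(-8 + 4\right)^{2} = \left(-4\right)^{2} = 16$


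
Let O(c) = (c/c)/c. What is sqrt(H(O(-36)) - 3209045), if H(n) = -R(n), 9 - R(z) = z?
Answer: I*sqrt(115525945)/6 ≈ 1791.4*I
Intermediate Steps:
R(z) = 9 - z
O(c) = 1/c
H(n) = -9 + n (H(n) = -(9 - n) = -9 + n)
sqrt(H(O(-36)) - 3209045) = sqrt((-9 + 1/(-36)) - 3209045) = sqrt((-9 - 1/36) - 3209045) = sqrt(-325/36 - 3209045) = sqrt(-115525945/36) = I*sqrt(115525945)/6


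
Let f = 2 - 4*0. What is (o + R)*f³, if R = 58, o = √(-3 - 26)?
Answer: 464 + 8*I*√29 ≈ 464.0 + 43.081*I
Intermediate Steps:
o = I*√29 (o = √(-29) = I*√29 ≈ 5.3852*I)
f = 2 (f = 2 + 0 = 2)
(o + R)*f³ = (I*√29 + 58)*2³ = (58 + I*√29)*8 = 464 + 8*I*√29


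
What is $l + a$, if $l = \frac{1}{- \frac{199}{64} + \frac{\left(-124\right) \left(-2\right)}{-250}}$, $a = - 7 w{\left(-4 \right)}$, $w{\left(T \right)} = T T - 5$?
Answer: $- \frac{2534447}{32811} \approx -77.244$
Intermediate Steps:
$w{\left(T \right)} = -5 + T^{2}$ ($w{\left(T \right)} = T^{2} - 5 = -5 + T^{2}$)
$a = -77$ ($a = - 7 \left(-5 + \left(-4\right)^{2}\right) = - 7 \left(-5 + 16\right) = \left(-7\right) 11 = -77$)
$l = - \frac{8000}{32811}$ ($l = \frac{1}{\left(-199\right) \frac{1}{64} + 248 \left(- \frac{1}{250}\right)} = \frac{1}{- \frac{199}{64} - \frac{124}{125}} = \frac{1}{- \frac{32811}{8000}} = - \frac{8000}{32811} \approx -0.24382$)
$l + a = - \frac{8000}{32811} - 77 = - \frac{2534447}{32811}$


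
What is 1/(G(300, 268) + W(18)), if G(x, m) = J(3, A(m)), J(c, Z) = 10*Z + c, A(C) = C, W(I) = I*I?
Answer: 1/3007 ≈ 0.00033256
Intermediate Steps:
W(I) = I²
J(c, Z) = c + 10*Z
G(x, m) = 3 + 10*m
1/(G(300, 268) + W(18)) = 1/((3 + 10*268) + 18²) = 1/((3 + 2680) + 324) = 1/(2683 + 324) = 1/3007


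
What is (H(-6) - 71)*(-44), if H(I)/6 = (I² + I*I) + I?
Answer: -14300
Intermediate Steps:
H(I) = 6*I + 12*I² (H(I) = 6*((I² + I*I) + I) = 6*((I² + I²) + I) = 6*(2*I² + I) = 6*(I + 2*I²) = 6*I + 12*I²)
(H(-6) - 71)*(-44) = (6*(-6)*(1 + 2*(-6)) - 71)*(-44) = (6*(-6)*(1 - 12) - 71)*(-44) = (6*(-6)*(-11) - 71)*(-44) = (396 - 71)*(-44) = 325*(-44) = -14300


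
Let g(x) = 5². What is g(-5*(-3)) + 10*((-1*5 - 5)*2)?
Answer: -175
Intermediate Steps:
g(x) = 25
g(-5*(-3)) + 10*((-1*5 - 5)*2) = 25 + 10*((-1*5 - 5)*2) = 25 + 10*((-5 - 5)*2) = 25 + 10*(-10*2) = 25 + 10*(-20) = 25 - 200 = -175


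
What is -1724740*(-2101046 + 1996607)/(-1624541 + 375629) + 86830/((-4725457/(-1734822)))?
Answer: -55255649011857325/491806662732 ≈ -1.1235e+5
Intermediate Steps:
-1724740*(-2101046 + 1996607)/(-1624541 + 375629) + 86830/((-4725457/(-1734822))) = -1724740/((-1248912/(-104439))) + 86830/((-4725457*(-1/1734822))) = -1724740/((-1248912*(-1/104439))) + 86830/(4725457/1734822) = -1724740/416304/34813 + 86830*(1734822/4725457) = -1724740*34813/416304 + 150634594260/4725457 = -15010843405/104076 + 150634594260/4725457 = -55255649011857325/491806662732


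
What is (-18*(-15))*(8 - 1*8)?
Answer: 0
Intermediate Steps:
(-18*(-15))*(8 - 1*8) = 270*(8 - 8) = 270*0 = 0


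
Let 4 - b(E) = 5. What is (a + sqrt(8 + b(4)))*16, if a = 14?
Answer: 224 + 16*sqrt(7) ≈ 266.33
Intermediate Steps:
b(E) = -1 (b(E) = 4 - 1*5 = 4 - 5 = -1)
(a + sqrt(8 + b(4)))*16 = (14 + sqrt(8 - 1))*16 = (14 + sqrt(7))*16 = 224 + 16*sqrt(7)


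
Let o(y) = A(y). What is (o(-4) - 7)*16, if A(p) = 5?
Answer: -32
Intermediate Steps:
o(y) = 5
(o(-4) - 7)*16 = (5 - 7)*16 = -2*16 = -32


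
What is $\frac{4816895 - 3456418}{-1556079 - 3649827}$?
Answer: $- \frac{46913}{179514} \approx -0.26133$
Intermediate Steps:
$\frac{4816895 - 3456418}{-1556079 - 3649827} = \frac{1360477}{-5205906} = 1360477 \left(- \frac{1}{5205906}\right) = - \frac{46913}{179514}$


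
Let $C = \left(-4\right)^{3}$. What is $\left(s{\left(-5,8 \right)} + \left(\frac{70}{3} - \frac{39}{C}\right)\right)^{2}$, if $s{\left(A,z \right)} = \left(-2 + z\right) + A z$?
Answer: $\frac{3728761}{36864} \approx 101.15$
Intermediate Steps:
$C = -64$
$s{\left(A,z \right)} = -2 + z + A z$
$\left(s{\left(-5,8 \right)} + \left(\frac{70}{3} - \frac{39}{C}\right)\right)^{2} = \left(\left(-2 + 8 - 40\right) + \left(\frac{70}{3} - \frac{39}{-64}\right)\right)^{2} = \left(\left(-2 + 8 - 40\right) + \left(70 \cdot \frac{1}{3} - - \frac{39}{64}\right)\right)^{2} = \left(-34 + \left(\frac{70}{3} + \frac{39}{64}\right)\right)^{2} = \left(-34 + \frac{4597}{192}\right)^{2} = \left(- \frac{1931}{192}\right)^{2} = \frac{3728761}{36864}$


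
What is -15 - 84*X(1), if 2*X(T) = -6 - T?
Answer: 279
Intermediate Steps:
X(T) = -3 - T/2 (X(T) = (-6 - T)/2 = -3 - T/2)
-15 - 84*X(1) = -15 - 84*(-3 - ½*1) = -15 - 84*(-3 - ½) = -15 - 84*(-7/2) = -15 + 294 = 279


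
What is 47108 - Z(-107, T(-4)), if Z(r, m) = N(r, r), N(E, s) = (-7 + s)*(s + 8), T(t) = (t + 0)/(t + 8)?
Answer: 35822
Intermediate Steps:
T(t) = t/(8 + t)
N(E, s) = (-7 + s)*(8 + s)
Z(r, m) = -56 + r + r**2
47108 - Z(-107, T(-4)) = 47108 - (-56 - 107 + (-107)**2) = 47108 - (-56 - 107 + 11449) = 47108 - 1*11286 = 47108 - 11286 = 35822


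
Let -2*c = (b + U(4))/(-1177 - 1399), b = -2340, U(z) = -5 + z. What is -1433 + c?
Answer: -7385157/5152 ≈ -1433.5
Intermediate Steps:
c = -2341/5152 (c = -(-2340 + (-5 + 4))/(2*(-1177 - 1399)) = -(-2340 - 1)/(2*(-2576)) = -(-2341)*(-1)/(2*2576) = -½*2341/2576 = -2341/5152 ≈ -0.45439)
-1433 + c = -1433 - 2341/5152 = -7385157/5152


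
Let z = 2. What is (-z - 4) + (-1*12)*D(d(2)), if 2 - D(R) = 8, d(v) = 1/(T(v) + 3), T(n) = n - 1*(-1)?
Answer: 66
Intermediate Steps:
T(n) = 1 + n (T(n) = n + 1 = 1 + n)
d(v) = 1/(4 + v) (d(v) = 1/((1 + v) + 3) = 1/(4 + v))
D(R) = -6 (D(R) = 2 - 1*8 = 2 - 8 = -6)
(-z - 4) + (-1*12)*D(d(2)) = (-1*2 - 4) - 1*12*(-6) = (-2 - 4) - 12*(-6) = -6 + 72 = 66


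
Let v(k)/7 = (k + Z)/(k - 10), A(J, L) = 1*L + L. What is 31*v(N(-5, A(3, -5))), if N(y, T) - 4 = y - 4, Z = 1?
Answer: 868/15 ≈ 57.867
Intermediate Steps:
A(J, L) = 2*L (A(J, L) = L + L = 2*L)
N(y, T) = y (N(y, T) = 4 + (y - 4) = 4 + (-4 + y) = y)
v(k) = 7*(1 + k)/(-10 + k) (v(k) = 7*((k + 1)/(k - 10)) = 7*((1 + k)/(-10 + k)) = 7*(1 + k)/(-10 + k))
31*v(N(-5, A(3, -5))) = 31*(7*(1 - 5)/(-10 - 5)) = 31*(7*(-4)/(-15)) = 31*(7*(-1/15)*(-4)) = 31*(28/15) = 868/15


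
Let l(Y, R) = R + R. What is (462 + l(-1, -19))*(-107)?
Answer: -45368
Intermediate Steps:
l(Y, R) = 2*R
(462 + l(-1, -19))*(-107) = (462 + 2*(-19))*(-107) = (462 - 38)*(-107) = 424*(-107) = -45368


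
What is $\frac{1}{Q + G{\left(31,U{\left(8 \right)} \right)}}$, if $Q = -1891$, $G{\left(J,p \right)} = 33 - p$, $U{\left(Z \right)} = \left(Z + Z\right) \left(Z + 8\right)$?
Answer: $- \frac{1}{2114} \approx -0.00047304$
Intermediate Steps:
$U{\left(Z \right)} = 2 Z \left(8 + Z\right)$
$\frac{1}{Q + G{\left(31,U{\left(8 \right)} \right)}} = \frac{1}{-1891 + \left(33 - 2 \cdot 8 \left(8 + 8\right)\right)} = \frac{1}{-1891 + \left(33 - 2 \cdot 8 \cdot 16\right)} = \frac{1}{-1891 + \left(33 - 256\right)} = \frac{1}{-1891 - 223} = \frac{1}{-2114} = - \frac{1}{2114}$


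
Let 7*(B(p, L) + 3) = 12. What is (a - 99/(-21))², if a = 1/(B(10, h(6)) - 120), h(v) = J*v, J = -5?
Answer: 782209024/35319249 ≈ 22.147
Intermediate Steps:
h(v) = -5*v
B(p, L) = -9/7 (B(p, L) = -3 + (⅐)*12 = -3 + 12/7 = -9/7)
a = -7/849 (a = 1/(-9/7 - 120) = 1/(-849/7) = -7/849 ≈ -0.0082450)
(a - 99/(-21))² = (-7/849 - 99/(-21))² = (-7/849 - 99*(-1/21))² = (-7/849 + 33/7)² = (27968/5943)² = 782209024/35319249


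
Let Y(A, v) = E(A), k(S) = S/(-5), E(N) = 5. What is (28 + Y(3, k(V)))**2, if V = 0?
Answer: 1089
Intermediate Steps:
k(S) = -S/5 (k(S) = S*(-1/5) = -S/5)
Y(A, v) = 5
(28 + Y(3, k(V)))**2 = (28 + 5)**2 = 33**2 = 1089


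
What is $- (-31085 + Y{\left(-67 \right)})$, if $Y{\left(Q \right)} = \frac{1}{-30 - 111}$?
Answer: $\frac{4382986}{141} \approx 31085.0$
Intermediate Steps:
$Y{\left(Q \right)} = - \frac{1}{141}$ ($Y{\left(Q \right)} = \frac{1}{-141} = - \frac{1}{141}$)
$- (-31085 + Y{\left(-67 \right)}) = - (-31085 - \frac{1}{141}) = \left(-1\right) \left(- \frac{4382986}{141}\right) = \frac{4382986}{141}$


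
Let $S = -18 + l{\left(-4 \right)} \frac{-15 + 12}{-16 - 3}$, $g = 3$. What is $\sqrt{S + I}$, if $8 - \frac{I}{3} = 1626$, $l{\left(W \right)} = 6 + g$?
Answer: $\frac{i \sqrt{1758279}}{19} \approx 69.79 i$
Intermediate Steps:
$l{\left(W \right)} = 9$ ($l{\left(W \right)} = 6 + 3 = 9$)
$I = -4854$ ($I = 24 - 4878 = -4854$)
$S = - \frac{315}{19}$ ($S = -18 + 9 \frac{-15 + 12}{-16 - 3} = -18 + 9 \left(- \frac{3}{-19}\right) = -18 + 9 \left(\left(-3\right) \left(- \frac{1}{19}\right)\right) = -18 + 9 \cdot \frac{3}{19} = -18 + \frac{27}{19} = - \frac{315}{19} \approx -16.579$)
$\sqrt{S + I} = \sqrt{- \frac{315}{19} - 4854} = \sqrt{- \frac{92541}{19}} = \frac{i \sqrt{1758279}}{19}$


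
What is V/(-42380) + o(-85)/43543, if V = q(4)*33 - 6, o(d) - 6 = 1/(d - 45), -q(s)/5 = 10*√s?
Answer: 36051778/461338085 ≈ 0.078146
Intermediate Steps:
q(s) = -50*√s
o(d) = 6 + 1/(-45 + d) (o(d) = 6 + 1/(d - 45) = 6 + 1/(-45 + d))
V = -3306 (V = -50*√4*33 - 6 = -50*2*33 - 6 = -100*33 - 6 = -3300 - 6 = -3306)
V/(-42380) + o(-85)/43543 = -3306/(-42380) + ((-269 + 6*(-85))/(-45 - 85))/43543 = -3306*(-1/42380) + ((-269 - 510)/(-130))*(1/43543) = 1653/21190 - 1/130*(-779)*(1/43543) = 1653/21190 + (779/130)*(1/43543) = 1653/21190 + 779/5660590 = 36051778/461338085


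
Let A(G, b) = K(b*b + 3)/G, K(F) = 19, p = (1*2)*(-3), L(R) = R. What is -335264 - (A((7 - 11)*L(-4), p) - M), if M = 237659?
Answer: -1561699/16 ≈ -97606.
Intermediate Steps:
p = -6 (p = 2*(-3) = -6)
A(G, b) = 19/G
-335264 - (A((7 - 11)*L(-4), p) - M) = -335264 - (19/(((7 - 11)*(-4))) - 1*237659) = -335264 - (19/((-4*(-4))) - 237659) = -335264 - (19/16 - 237659) = -335264 - 1*(-3802525/16) = -335264 + 3802525/16 = -1561699/16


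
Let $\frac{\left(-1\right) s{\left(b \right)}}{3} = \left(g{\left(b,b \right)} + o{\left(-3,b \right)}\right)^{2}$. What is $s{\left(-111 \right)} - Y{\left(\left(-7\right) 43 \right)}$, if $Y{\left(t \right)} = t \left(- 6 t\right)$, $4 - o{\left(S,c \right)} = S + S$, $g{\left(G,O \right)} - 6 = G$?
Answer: $516531$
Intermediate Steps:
$g{\left(G,O \right)} = 6 + G$
$o{\left(S,c \right)} = 4 - 2 S$ ($o{\left(S,c \right)} = 4 - \left(S + S\right) = 4 - 2 S$)
$s{\left(b \right)} = - 3 \left(16 + b\right)^{2}$ ($s{\left(b \right)} = - 3 \left(\left(6 + b\right) + \left(4 - -6\right)\right)^{2} = - 3 \left(\left(6 + b\right) + \left(4 + 6\right)\right)^{2} = - 3 \left(\left(6 + b\right) + 10\right)^{2} = - 3 \left(16 + b\right)^{2}$)
$Y{\left(t \right)} = - 6 t^{2}$
$s{\left(-111 \right)} - Y{\left(\left(-7\right) 43 \right)} = - 3 \left(16 - 111\right)^{2} - - 6 \left(\left(-7\right) 43\right)^{2} = - 3 \left(-95\right)^{2} - - 6 \left(-301\right)^{2} = \left(-3\right) 9025 - \left(-6\right) 90601 = -27075 - -543606 = -27075 + 543606 = 516531$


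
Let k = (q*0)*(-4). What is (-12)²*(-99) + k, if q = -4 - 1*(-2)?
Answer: -14256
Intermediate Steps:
q = -2 (q = -4 + 2 = -2)
k = 0 (k = -2*0*(-4) = 0*(-4) = 0)
(-12)²*(-99) + k = (-12)²*(-99) + 0 = 144*(-99) + 0 = -14256 + 0 = -14256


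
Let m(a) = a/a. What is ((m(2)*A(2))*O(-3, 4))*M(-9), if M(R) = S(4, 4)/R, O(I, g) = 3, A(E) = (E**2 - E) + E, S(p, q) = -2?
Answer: 8/3 ≈ 2.6667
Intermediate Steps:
A(E) = E**2
m(a) = 1
M(R) = -2/R
((m(2)*A(2))*O(-3, 4))*M(-9) = ((1*2**2)*3)*(-2/(-9)) = ((1*4)*3)*(-2*(-1/9)) = (4*3)*(2/9) = 12*(2/9) = 8/3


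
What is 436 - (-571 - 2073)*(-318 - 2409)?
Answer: -7209752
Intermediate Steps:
436 - (-571 - 2073)*(-318 - 2409) = 436 - (-2644)*(-2727) = 436 - 1*7210188 = 436 - 7210188 = -7209752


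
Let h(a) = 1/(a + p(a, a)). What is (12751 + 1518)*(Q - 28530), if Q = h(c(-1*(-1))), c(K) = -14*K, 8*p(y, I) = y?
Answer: -25647014986/63 ≈ -4.0710e+8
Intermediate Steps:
p(y, I) = y/8
h(a) = 8/(9*a) (h(a) = 1/(a + a/8) = 1/(9*a/8) = 8/(9*a))
Q = -4/63 (Q = 8/(9*((-(-14)*(-1)))) = 8/(9*((-14*1))) = (8/9)/(-14) = (8/9)*(-1/14) = -4/63 ≈ -0.063492)
(12751 + 1518)*(Q - 28530) = (12751 + 1518)*(-4/63 - 28530) = 14269*(-1797394/63) = -25647014986/63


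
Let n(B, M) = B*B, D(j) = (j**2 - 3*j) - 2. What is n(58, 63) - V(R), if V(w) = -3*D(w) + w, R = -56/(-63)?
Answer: 90490/27 ≈ 3351.5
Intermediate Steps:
D(j) = -2 + j**2 - 3*j
R = 8/9 (R = -56*(-1/63) = 8/9 ≈ 0.88889)
V(w) = 6 - 3*w**2 + 10*w (V(w) = -3*(-2 + w**2 - 3*w) + w = (6 - 3*w**2 + 9*w) + w = 6 - 3*w**2 + 10*w)
n(B, M) = B**2
n(58, 63) - V(R) = 58**2 - (6 - 3*(8/9)**2 + 10*(8/9)) = 3364 - (6 - 3*64/81 + 80/9) = 3364 - (6 - 64/27 + 80/9) = 3364 - 1*338/27 = 3364 - 338/27 = 90490/27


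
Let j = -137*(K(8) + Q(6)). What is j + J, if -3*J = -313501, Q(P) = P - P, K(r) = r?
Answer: 310213/3 ≈ 1.0340e+5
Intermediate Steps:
Q(P) = 0
J = 313501/3 (J = -1/3*(-313501) = 313501/3 ≈ 1.0450e+5)
j = -1096 (j = -137*(8 + 0) = -137*8 = -1096)
j + J = -1096 + 313501/3 = 310213/3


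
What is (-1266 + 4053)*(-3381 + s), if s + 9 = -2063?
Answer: -15197511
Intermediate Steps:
s = -2072 (s = -9 - 2063 = -2072)
(-1266 + 4053)*(-3381 + s) = (-1266 + 4053)*(-3381 - 2072) = 2787*(-5453) = -15197511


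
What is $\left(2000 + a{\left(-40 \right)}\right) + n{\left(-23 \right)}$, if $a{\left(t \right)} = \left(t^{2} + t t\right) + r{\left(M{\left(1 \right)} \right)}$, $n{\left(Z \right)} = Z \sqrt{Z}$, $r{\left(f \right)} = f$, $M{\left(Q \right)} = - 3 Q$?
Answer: $5197 - 23 i \sqrt{23} \approx 5197.0 - 110.3 i$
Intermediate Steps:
$n{\left(Z \right)} = Z^{\frac{3}{2}}$
$a{\left(t \right)} = -3 + 2 t^{2}$ ($a{\left(t \right)} = \left(t^{2} + t t\right) - 3 = \left(t^{2} + t^{2}\right) - 3 = 2 t^{2} - 3 = -3 + 2 t^{2}$)
$\left(2000 + a{\left(-40 \right)}\right) + n{\left(-23 \right)} = \left(2000 - \left(3 - 2 \left(-40\right)^{2}\right)\right) + \left(-23\right)^{\frac{3}{2}} = \left(2000 + \left(-3 + 2 \cdot 1600\right)\right) - 23 i \sqrt{23} = \left(2000 + \left(-3 + 3200\right)\right) - 23 i \sqrt{23} = \left(2000 + 3197\right) - 23 i \sqrt{23} = 5197 - 23 i \sqrt{23}$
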